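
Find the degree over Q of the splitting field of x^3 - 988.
[K : Q] = 6

The roots of x^3 - 988 are ∛988, ω∛988, ω^2∛988 where ω = e^(2πi/3) is a primitive cube root of unity, so K = Q(∛988, ω). Now [Q(∛988):Q] = 3 (since 988 is not a perfect cube, x^3 - 988 is irreducible) and [Q(ω):Q] = 2. Both 2 and 3 divide [K:Q], and [K:Q] ≤ 3·2 = 6, so [K:Q] = 6. (Equivalently: Q(∛988) ⊂ R but ω ∉ R, so [K : Q(∛988)] = 2.)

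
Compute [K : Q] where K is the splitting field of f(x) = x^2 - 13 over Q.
[K : Q] = 2

f(x) = x^2 - 13 factors as (x - √13)(x + √13). The splitting field is K = Q(√13). Since 13 is squarefree and > 1, it is not a perfect square, so x^2 - 13 is irreducible over Q and [Q(√13) : Q] = 2. Hence [K : Q] = 2.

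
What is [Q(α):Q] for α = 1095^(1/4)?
[Q(α):Q] = 4

α is a root of x^4 - 1095. By Eisenstein's criterion at the prime p = 3 (which divides the constant term 1095 but p^2 = 9 does not, since 1095 is squarefree), x^4 - 1095 is irreducible over Q. Hence [Q(α):Q] = 4.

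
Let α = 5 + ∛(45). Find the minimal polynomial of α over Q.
m_α(x) = x^3 - 15x^2 + 75x - 170

Set β = α - 5 = ∛(45), so β^3 = 45. Then (α - 5)^3 - 45 = 0, i.e. α is a root of g(x) = (x - 5)^3 - 45 = x^3 - 15x^2 + 75x - 170. Since g(x) = h(x - 5) where h(x) = x^3 - 45, and h is irreducible over Q (because 45 is not a perfect cube, so h has no rational root, and a monic cubic with no rational root is irreducible), g is also irreducible (irreducibility is preserved under the substitution x → x - 5). Hence m_α(x) = x^3 - 15x^2 + 75x - 170.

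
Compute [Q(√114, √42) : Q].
[Q(√114, √42) : Q] = 4

[Q(√114):Q] = 2 (min poly x^2 - 114, irreducible since 114 is squarefree > 1). For the top step, suppose √42 ∈ Q(√114), say √42 = c + d√114 with c, d ∈ Q. Squaring: 42 = c^2 + 114d^2 + 2cd√114. Since √114 ∉ Q this forces 2cd = 0. If d = 0 then √42 = c ∈ Q, contradicting 42 squarefree > 1. If c = 0 then 42 = 114d^2, so 114·42 = (114d)^2 is a perfect square in Q — but 114·42 = 4788 is not a perfect square (since 114 and 42 are distinct squarefree integers). Contradiction. Hence √42 ∉ Q(√114), so x^2 - 42 stays irreducible over Q(√114) and [Q(√114, √42) : Q(√114)] = 2. By the tower law, [Q(√114, √42) : Q] = 2 · 2 = 4.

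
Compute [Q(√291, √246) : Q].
[Q(√291, √246) : Q] = 4

[Q(√291):Q] = 2 (min poly x^2 - 291, irreducible since 291 is squarefree > 1). For the top step, suppose √246 ∈ Q(√291), say √246 = c + d√291 with c, d ∈ Q. Squaring: 246 = c^2 + 291d^2 + 2cd√291. Since √291 ∉ Q this forces 2cd = 0. If d = 0 then √246 = c ∈ Q, contradicting 246 squarefree > 1. If c = 0 then 246 = 291d^2, so 291·246 = (291d)^2 is a perfect square in Q — but 291·246 = 71586 is not a perfect square (since 291 and 246 are distinct squarefree integers). Contradiction. Hence √246 ∉ Q(√291), so x^2 - 246 stays irreducible over Q(√291) and [Q(√291, √246) : Q(√291)] = 2. By the tower law, [Q(√291, √246) : Q] = 2 · 2 = 4.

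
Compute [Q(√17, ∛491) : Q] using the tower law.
[Q(√17, ∛491) : Q] = 6

Let L = Q(√17, ∛491). Since Q(√17) ⊂ L and [Q(√17):Q] = 2, the tower law gives 2 | [L:Q]. Likewise Q(∛491) ⊂ L with [Q(∛491):Q] = 3 (because 491 is not a perfect cube), so 3 | [L:Q]. As gcd(2,3) = 1, [L:Q] is divisible by 6. Conversely L is generated over Q by √17 and ∛491, so [L:Q] ≤ 2·3 = 6. Therefore [Q(√17, ∛491) : Q] = 6.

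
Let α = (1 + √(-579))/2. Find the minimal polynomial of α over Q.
m_α(x) = x^2 - x + 145

From 2α - 1 = √(-579), squaring gives (2α - 1)^2 = -579, i.e. 4α^2 - 4α + 1 = -579, so α^2 - α + (1 + 579)/4 = 0. Since -579 ≡ 1 (mod 4), (1 + 579)/4 = 145 ∈ Z. The polynomial x^2 - x + 145 has discriminant 1 - 4·(145) = -579, which is not a perfect square in Q (d = -579 is squarefree and ≠ 1), so x^2 - x + 145 is irreducible over Q. It is the minimal polynomial of α.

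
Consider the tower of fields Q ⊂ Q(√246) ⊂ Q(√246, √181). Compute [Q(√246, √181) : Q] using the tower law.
[Q(√246, √181) : Q] = 4

[Q(√246):Q] = 2 (min poly x^2 - 246, irreducible since 246 is squarefree > 1). For the top step, suppose √181 ∈ Q(√246), say √181 = c + d√246 with c, d ∈ Q. Squaring: 181 = c^2 + 246d^2 + 2cd√246. Since √246 ∉ Q this forces 2cd = 0. If d = 0 then √181 = c ∈ Q, contradicting 181 squarefree > 1. If c = 0 then 181 = 246d^2, so 246·181 = (246d)^2 is a perfect square in Q — but 246·181 = 44526 is not a perfect square (since 246 and 181 are distinct squarefree integers). Contradiction. Hence √181 ∉ Q(√246), so x^2 - 181 stays irreducible over Q(√246) and [Q(√246, √181) : Q(√246)] = 2. By the tower law, [Q(√246, √181) : Q] = 2 · 2 = 4.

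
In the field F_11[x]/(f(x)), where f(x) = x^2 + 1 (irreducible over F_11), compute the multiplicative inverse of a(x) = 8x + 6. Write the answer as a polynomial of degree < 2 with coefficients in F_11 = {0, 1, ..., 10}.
a(x)^(-1) ≡ 3x + 6 (mod f(x))

Since f is irreducible over F_11, F_11[x]/(f) is a field and a(x) ≠ 0 has an inverse. Apply the extended Euclidean algorithm to f(x) and a(x) in F_11[x]: f(x) = (7x + 3)·a(x) + (5). The last nonzero remainder is the constant 5 = gcd(f, a) in F_11. Back-substituting through the division chain expresses 5 = s(x)·a(x) + t(x)·f(x) with s(x) ≡ 4x + 8 (mod f), so (4x + 8)·a(x) ≡ 5 (mod f). Multiplying by 5^(-1) ≡ 9 in F_11 gives a(x)^(-1) ≡ 9·(4x + 8) ≡ 3x + 6 (mod f). Check: (8x + 6)·(3x + 6) = 2x^2 + 3 ≡ 1 (mod x^2 + 1).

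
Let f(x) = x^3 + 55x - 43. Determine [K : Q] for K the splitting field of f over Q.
[K : Q] = 6

By the rational root test, any rational root of the monic integer polynomial f(x) = x^3 + 55x - 43 must be an integer dividing the constant term -43, i.e. one of ±{1, 43}. Evaluating: f(1) = 13, f(-1) = -99, f(43) = 81829, f(-43) = -81915; none is 0, so f has no rational root and is therefore irreducible over Q (a cubic with no linear factor over a field is irreducible). For an irreducible cubic, the Galois group is A_3 or S_3 according as the discriminant disc(f) = -4a^3 - 27b^2 = -4·(55)^3 - 27·(-43)^2 = -715423 is or is not a square in Q. Here disc(f) = -715423 is not a perfect square in Q, so the Galois group of f over Q is not contained in A_3 and must be all of S_3. The splitting field has degree |S_3| = 6 over Q, so [K : Q] = 6.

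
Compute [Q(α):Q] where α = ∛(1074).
[Q(α):Q] = 3

The minimal polynomial of α is x^3 - 1074, irreducible over Q since 1074 is not a perfect cube (so x^3 - 1074 has no rational root). Hence [Q(α):Q] = deg(m_α) = 3.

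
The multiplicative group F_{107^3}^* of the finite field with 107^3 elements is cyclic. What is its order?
|F_{107^3}^*| = 1225042

F_{107^3} has 107^3 = 1225043 elements; its multiplicative group consists of all nonzero elements, so |F_{107^3}^*| = 1225043 - 1 = 1225042. (It is cyclic since any finite subgroup of the multiplicative group of a field is cyclic.)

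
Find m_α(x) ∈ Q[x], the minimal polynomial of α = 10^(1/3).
m_α(x) = x^3 - 10

α satisfies α^3 = 10, so x^3 - 10 annihilates α. By the rational root test, a rational root p/q (in lowest terms) of x^3 - 10 would satisfy p^3 = 10 q^3, forcing q = 1 and p^3 = 10; but 10 is not a perfect cube, contradiction. A monic cubic over Q with no rational root is irreducible (any nontrivial factorization would include a linear factor). Hence x^3 - 10 is the minimal polynomial of α, and in particular [Q(α):Q] = 3.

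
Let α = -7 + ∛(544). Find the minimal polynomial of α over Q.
m_α(x) = x^3 + 21x^2 + 147x - 201

Set β = α + 7 = ∛(544), so β^3 = 544. Then (α + 7)^3 - 544 = 0, i.e. α is a root of g(x) = (x + 7)^3 - 544 = x^3 + 21x^2 + 147x - 201. Since g(x) = h(x + 7) where h(x) = x^3 - 544, and h is irreducible over Q (because 544 is not a perfect cube, so h has no rational root, and a monic cubic with no rational root is irreducible), g is also irreducible (irreducibility is preserved under the substitution x → x + 7). Hence m_α(x) = x^3 + 21x^2 + 147x - 201.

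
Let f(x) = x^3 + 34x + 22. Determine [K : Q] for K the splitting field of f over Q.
[K : Q] = 6

By the rational root test, any rational root of the monic integer polynomial f(x) = x^3 + 34x + 22 must be an integer dividing the constant term 22, i.e. one of ±{1, 2, 11, 22}. Evaluating: f(1) = 57, f(-1) = -13, f(2) = 98, f(-2) = -54, f(11) = 1727, f(-11) = -1683, f(22) = 11418, f(-22) = -11374; none is 0, so f has no rational root and is therefore irreducible over Q (a cubic with no linear factor over a field is irreducible). For an irreducible cubic, the Galois group is A_3 or S_3 according as the discriminant disc(f) = -4a^3 - 27b^2 = -4·(34)^3 - 27·(22)^2 = -170284 is or is not a square in Q. Here disc(f) = -170284 is not a perfect square in Q, so the Galois group of f over Q is not contained in A_3 and must be all of S_3. The splitting field has degree |S_3| = 6 over Q, so [K : Q] = 6.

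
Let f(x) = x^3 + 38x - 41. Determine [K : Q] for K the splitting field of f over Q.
[K : Q] = 6

By the rational root test, any rational root of the monic integer polynomial f(x) = x^3 + 38x - 41 must be an integer dividing the constant term -41, i.e. one of ±{1, 41}. Evaluating: f(1) = -2, f(-1) = -80, f(41) = 70438, f(-41) = -70520; none is 0, so f has no rational root and is therefore irreducible over Q (a cubic with no linear factor over a field is irreducible). For an irreducible cubic, the Galois group is A_3 or S_3 according as the discriminant disc(f) = -4a^3 - 27b^2 = -4·(38)^3 - 27·(-41)^2 = -264875 is or is not a square in Q. Here disc(f) = -264875 is not a perfect square in Q, so the Galois group of f over Q is not contained in A_3 and must be all of S_3. The splitting field has degree |S_3| = 6 over Q, so [K : Q] = 6.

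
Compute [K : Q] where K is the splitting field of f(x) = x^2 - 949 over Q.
[K : Q] = 2

f(x) = x^2 - 949 factors as (x - √949)(x + √949). The splitting field is K = Q(√949). Since 949 is squarefree and > 1, it is not a perfect square, so x^2 - 949 is irreducible over Q and [Q(√949) : Q] = 2. Hence [K : Q] = 2.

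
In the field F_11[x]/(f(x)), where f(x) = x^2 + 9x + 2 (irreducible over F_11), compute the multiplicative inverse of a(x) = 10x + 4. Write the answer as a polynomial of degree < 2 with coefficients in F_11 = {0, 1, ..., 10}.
a(x)^(-1) ≡ 10x + 9 (mod f(x))

Since f is irreducible over F_11, F_11[x]/(f) is a field and a(x) ≠ 0 has an inverse. Apply the extended Euclidean algorithm to f(x) and a(x) in F_11[x]: f(x) = (10x + 9)·a(x) + (10). The last nonzero remainder is the constant 10 = gcd(f, a) in F_11. Back-substituting through the division chain expresses 10 = s(x)·a(x) + t(x)·f(x) with s(x) ≡ x + 2 (mod f), so (x + 2)·a(x) ≡ 10 (mod f). Multiplying by 10^(-1) ≡ 10 in F_11 gives a(x)^(-1) ≡ 10·(x + 2) ≡ 10x + 9 (mod f). Check: (10x + 4)·(10x + 9) = x^2 + 9x + 3 ≡ 1 (mod x^2 + 9x + 2).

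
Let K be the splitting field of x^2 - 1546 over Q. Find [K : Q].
[K : Q] = 2

f(x) = x^2 - 1546 factors as (x - √1546)(x + √1546). The splitting field is K = Q(√1546). Since 1546 is squarefree and > 1, it is not a perfect square, so x^2 - 1546 is irreducible over Q and [Q(√1546) : Q] = 2. Hence [K : Q] = 2.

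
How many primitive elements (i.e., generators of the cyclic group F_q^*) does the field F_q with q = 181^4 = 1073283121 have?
There are φ(1073283120) = 226437120 primitive elements

F_q^* is cyclic of order q - 1 = 1073283120. A cyclic group of order m has exactly φ(m) generators. Here m = 1073283120 = 2^4 · 3^2 · 5 · 7 · 13 · 16381, so the number of primitive elements is φ(1073283120) = 226437120.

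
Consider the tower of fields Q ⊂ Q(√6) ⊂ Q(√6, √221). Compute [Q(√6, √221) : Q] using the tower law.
[Q(√6, √221) : Q] = 4

[Q(√6):Q] = 2 (min poly x^2 - 6, irreducible since 6 is squarefree > 1). For the top step, suppose √221 ∈ Q(√6), say √221 = c + d√6 with c, d ∈ Q. Squaring: 221 = c^2 + 6d^2 + 2cd√6. Since √6 ∉ Q this forces 2cd = 0. If d = 0 then √221 = c ∈ Q, contradicting 221 squarefree > 1. If c = 0 then 221 = 6d^2, so 6·221 = (6d)^2 is a perfect square in Q — but 6·221 = 1326 is not a perfect square (since 6 and 221 are distinct squarefree integers). Contradiction. Hence √221 ∉ Q(√6), so x^2 - 221 stays irreducible over Q(√6) and [Q(√6, √221) : Q(√6)] = 2. By the tower law, [Q(√6, √221) : Q] = 2 · 2 = 4.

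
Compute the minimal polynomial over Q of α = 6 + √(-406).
m_α(x) = x^2 - 12x + 442

From α - 6 = √(-406), squaring gives (α - 6)^2 = -406, i.e. α^2 - 12α + 36 = -406, so α^2 - 12α + 442 = 0. The discriminant of x^2 - 12x + 442 is (-12)^2 - 4·(442) = 144 - 1768 = -1624, and 4·(-406) is not a perfect square in Q since -406 is squarefree and ≠ 1. Hence x^2 - 12x + 442 is irreducible over Q and is the minimal polynomial of α.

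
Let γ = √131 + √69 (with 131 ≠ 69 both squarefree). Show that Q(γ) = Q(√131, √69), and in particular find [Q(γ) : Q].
[Q(γ) : Q] = 4 (equivalently, Q(γ) = Q(√131, √69))

Obviously Q(γ) ⊆ Q(√131, √69), and [Q(√131, √69):Q] = 4 (since 131, 69 are distinct squarefree integers > 1 with 9039 not a perfect square). To show equality we compute the minimal polynomial of γ. From γ = √131 + √69: γ^2 = 131 + 2√(9039) + 69 = 200 + 2√(9039), so γ^2 - 200 = 2√(9039); squaring, (γ^2 - 200)^2 = 4·9039, i.e. γ^4 - 400γ^2 + 40000 - 36156 = 0, i.e. γ^4 - 400γ^2 + 3844 = 0. So γ is a root of x^4 - 400x^2 + 3844. This polynomial is irreducible over Q: it has no rational root (each ±√131 ± √69 is irrational), and any factorization into two quadratics over Q would force √(9039) ∈ Q (pairing opposite roots) or √131, √69 ∈ Q (other pairings), all impossible. Hence [Q(γ):Q] = 4 = [Q(√131, √69):Q], so Q(γ) = Q(√131, √69).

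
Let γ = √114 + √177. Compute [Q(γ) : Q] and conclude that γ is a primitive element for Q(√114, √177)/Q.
[Q(γ) : Q] = 4 (equivalently, Q(γ) = Q(√114, √177))

Obviously Q(γ) ⊆ Q(√114, √177), and [Q(√114, √177):Q] = 4 (since 114, 177 are distinct squarefree integers > 1 with 20178 not a perfect square). To show equality we compute the minimal polynomial of γ. From γ = √114 + √177: γ^2 = 114 + 2√(20178) + 177 = 291 + 2√(20178), so γ^2 - 291 = 2√(20178); squaring, (γ^2 - 291)^2 = 4·20178, i.e. γ^4 - 582γ^2 + 84681 - 80712 = 0, i.e. γ^4 - 582γ^2 + 3969 = 0. So γ is a root of x^4 - 582x^2 + 3969. This polynomial is irreducible over Q: it has no rational root (each ±√114 ± √177 is irrational), and any factorization into two quadratics over Q would force √(20178) ∈ Q (pairing opposite roots) or √114, √177 ∈ Q (other pairings), all impossible. Hence [Q(γ):Q] = 4 = [Q(√114, √177):Q], so Q(γ) = Q(√114, √177).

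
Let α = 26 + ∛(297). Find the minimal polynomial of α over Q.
m_α(x) = x^3 - 78x^2 + 2028x - 17873

Set β = α - 26 = ∛(297), so β^3 = 297. Then (α - 26)^3 - 297 = 0, i.e. α is a root of g(x) = (x - 26)^3 - 297 = x^3 - 78x^2 + 2028x - 17873. Since g(x) = h(x - 26) where h(x) = x^3 - 297, and h is irreducible over Q (because 297 is not a perfect cube, so h has no rational root, and a monic cubic with no rational root is irreducible), g is also irreducible (irreducibility is preserved under the substitution x → x - 26). Hence m_α(x) = x^3 - 78x^2 + 2028x - 17873.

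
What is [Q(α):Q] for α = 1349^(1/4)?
[Q(α):Q] = 4

α is a root of x^4 - 1349. By Eisenstein's criterion at the prime p = 19 (which divides the constant term 1349 but p^2 = 361 does not, since 1349 is squarefree), x^4 - 1349 is irreducible over Q. Hence [Q(α):Q] = 4.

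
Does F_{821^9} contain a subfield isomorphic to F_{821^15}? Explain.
No: F_{821^15} is not a subfield of F_{821^9}

F_{p^m} embeds in F_{p^n} iff m | n. Here 15 ∤ 9 (since 9 = 0·15 + 9 with remainder 9 ≠ 0), so F_{821^15} is not a subfield of F_{821^9}. Equivalently: if it were, the tower law would give 15 = [F_{821^15}:F_821] dividing [F_{821^9}:F_821] = 9, contradiction.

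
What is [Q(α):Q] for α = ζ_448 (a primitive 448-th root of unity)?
[Q(α):Q] = 192

The minimal polynomial of ζ_448 over Q is the 448-th cyclotomic polynomial Φ_448(x), which is irreducible over Q and has degree φ(448) = 192. Hence [Q(α):Q] = φ(448) = 192.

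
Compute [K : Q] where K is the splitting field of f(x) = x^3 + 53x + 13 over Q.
[K : Q] = 6

By the rational root test, any rational root of the monic integer polynomial f(x) = x^3 + 53x + 13 must be an integer dividing the constant term 13, i.e. one of ±{1, 13}. Evaluating: f(1) = 67, f(-1) = -41, f(13) = 2899, f(-13) = -2873; none is 0, so f has no rational root and is therefore irreducible over Q (a cubic with no linear factor over a field is irreducible). For an irreducible cubic, the Galois group is A_3 or S_3 according as the discriminant disc(f) = -4a^3 - 27b^2 = -4·(53)^3 - 27·(13)^2 = -600071 is or is not a square in Q. Here disc(f) = -600071 is not a perfect square in Q, so the Galois group of f over Q is not contained in A_3 and must be all of S_3. The splitting field has degree |S_3| = 6 over Q, so [K : Q] = 6.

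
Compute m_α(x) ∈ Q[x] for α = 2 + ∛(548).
m_α(x) = x^3 - 6x^2 + 12x - 556

Set β = α - 2 = ∛(548), so β^3 = 548. Then (α - 2)^3 - 548 = 0, i.e. α is a root of g(x) = (x - 2)^3 - 548 = x^3 - 6x^2 + 12x - 556. Since g(x) = h(x - 2) where h(x) = x^3 - 548, and h is irreducible over Q (because 548 is not a perfect cube, so h has no rational root, and a monic cubic with no rational root is irreducible), g is also irreducible (irreducibility is preserved under the substitution x → x - 2). Hence m_α(x) = x^3 - 6x^2 + 12x - 556.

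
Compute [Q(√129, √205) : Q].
[Q(√129, √205) : Q] = 4

[Q(√129):Q] = 2 (min poly x^2 - 129, irreducible since 129 is squarefree > 1). For the top step, suppose √205 ∈ Q(√129), say √205 = c + d√129 with c, d ∈ Q. Squaring: 205 = c^2 + 129d^2 + 2cd√129. Since √129 ∉ Q this forces 2cd = 0. If d = 0 then √205 = c ∈ Q, contradicting 205 squarefree > 1. If c = 0 then 205 = 129d^2, so 129·205 = (129d)^2 is a perfect square in Q — but 129·205 = 26445 is not a perfect square (since 129 and 205 are distinct squarefree integers). Contradiction. Hence √205 ∉ Q(√129), so x^2 - 205 stays irreducible over Q(√129) and [Q(√129, √205) : Q(√129)] = 2. By the tower law, [Q(√129, √205) : Q] = 2 · 2 = 4.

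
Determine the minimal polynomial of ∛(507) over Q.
m_α(x) = x^3 - 507

α satisfies α^3 = 507, so x^3 - 507 annihilates α. By the rational root test, a rational root p/q (in lowest terms) of x^3 - 507 would satisfy p^3 = 507 q^3, forcing q = 1 and p^3 = 507; but 507 is not a perfect cube, contradiction. A monic cubic over Q with no rational root is irreducible (any nontrivial factorization would include a linear factor). Hence x^3 - 507 is the minimal polynomial of α, and in particular [Q(α):Q] = 3.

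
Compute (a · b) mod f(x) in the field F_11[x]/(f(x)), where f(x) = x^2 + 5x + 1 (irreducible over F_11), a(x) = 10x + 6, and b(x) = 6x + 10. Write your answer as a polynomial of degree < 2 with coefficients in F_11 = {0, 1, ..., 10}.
a · b ≡ x (mod f(x))

Multiply in F_11[x]: a(x)·b(x) = (10x + 6)·(6x + 10) = 5x^2 + 4x + 5. This has degree ≥ 2, so divide by f(x) over F_11: 5x^2 + 4x + 5 = (5)·(x^2 + 5x + 1) + (x). Hence a·b ≡ x (mod f). (F_11[x]/(f) is a field with 11^2 = 121 elements since f is irreducible of degree 2.)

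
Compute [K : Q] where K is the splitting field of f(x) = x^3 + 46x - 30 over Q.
[K : Q] = 6

By the rational root test, any rational root of the monic integer polynomial f(x) = x^3 + 46x - 30 must be an integer dividing the constant term -30, i.e. one of ±{1, 2, 3, 5, 6, 10, 15, 30}. Evaluating: f(1) = 17, f(-1) = -77, f(2) = 70, f(-2) = -130, f(3) = 135, f(-3) = -195, f(5) = 325, f(-5) = -385, f(6) = 462, f(-6) = -522, f(10) = 1430, f(-10) = -1490, f(15) = 4035, f(-15) = -4095, f(30) = 28350, f(-30) = -28410; none is 0, so f has no rational root and is therefore irreducible over Q (a cubic with no linear factor over a field is irreducible). For an irreducible cubic, the Galois group is A_3 or S_3 according as the discriminant disc(f) = -4a^3 - 27b^2 = -4·(46)^3 - 27·(-30)^2 = -413644 is or is not a square in Q. Here disc(f) = -413644 is not a perfect square in Q, so the Galois group of f over Q is not contained in A_3 and must be all of S_3. The splitting field has degree |S_3| = 6 over Q, so [K : Q] = 6.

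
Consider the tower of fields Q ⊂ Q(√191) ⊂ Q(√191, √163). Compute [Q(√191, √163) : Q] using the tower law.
[Q(√191, √163) : Q] = 4

[Q(√191):Q] = 2 (min poly x^2 - 191, irreducible since 191 is squarefree > 1). For the top step, suppose √163 ∈ Q(√191), say √163 = c + d√191 with c, d ∈ Q. Squaring: 163 = c^2 + 191d^2 + 2cd√191. Since √191 ∉ Q this forces 2cd = 0. If d = 0 then √163 = c ∈ Q, contradicting 163 squarefree > 1. If c = 0 then 163 = 191d^2, so 191·163 = (191d)^2 is a perfect square in Q — but 191·163 = 31133 is not a perfect square (since 191 and 163 are distinct squarefree integers). Contradiction. Hence √163 ∉ Q(√191), so x^2 - 163 stays irreducible over Q(√191) and [Q(√191, √163) : Q(√191)] = 2. By the tower law, [Q(√191, √163) : Q] = 2 · 2 = 4.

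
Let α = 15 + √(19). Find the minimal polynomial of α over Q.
m_α(x) = x^2 - 30x + 206

From α - 15 = √(19), squaring gives (α - 15)^2 = 19, i.e. α^2 - 30α + 225 = 19, so α^2 - 30α + 206 = 0. The discriminant of x^2 - 30x + 206 is (-30)^2 - 4·(206) = 900 - 824 = 76, and 4·(19) is not a perfect square in Q since 19 is squarefree and ≠ 1. Hence x^2 - 30x + 206 is irreducible over Q and is the minimal polynomial of α.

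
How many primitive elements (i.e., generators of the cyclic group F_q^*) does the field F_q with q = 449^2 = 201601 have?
There are φ(201600) = 46080 primitive elements

F_q^* is cyclic of order q - 1 = 201600. A cyclic group of order m has exactly φ(m) generators. Here m = 201600 = 2^7 · 3^2 · 5^2 · 7, so the number of primitive elements is φ(201600) = 46080.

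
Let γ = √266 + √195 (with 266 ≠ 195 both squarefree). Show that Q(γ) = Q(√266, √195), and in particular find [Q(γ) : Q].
[Q(γ) : Q] = 4 (equivalently, Q(γ) = Q(√266, √195))

Obviously Q(γ) ⊆ Q(√266, √195), and [Q(√266, √195):Q] = 4 (since 266, 195 are distinct squarefree integers > 1 with 51870 not a perfect square). To show equality we compute the minimal polynomial of γ. From γ = √266 + √195: γ^2 = 266 + 2√(51870) + 195 = 461 + 2√(51870), so γ^2 - 461 = 2√(51870); squaring, (γ^2 - 461)^2 = 4·51870, i.e. γ^4 - 922γ^2 + 212521 - 207480 = 0, i.e. γ^4 - 922γ^2 + 5041 = 0. So γ is a root of x^4 - 922x^2 + 5041. This polynomial is irreducible over Q: it has no rational root (each ±√266 ± √195 is irrational), and any factorization into two quadratics over Q would force √(51870) ∈ Q (pairing opposite roots) or √266, √195 ∈ Q (other pairings), all impossible. Hence [Q(γ):Q] = 4 = [Q(√266, √195):Q], so Q(γ) = Q(√266, √195).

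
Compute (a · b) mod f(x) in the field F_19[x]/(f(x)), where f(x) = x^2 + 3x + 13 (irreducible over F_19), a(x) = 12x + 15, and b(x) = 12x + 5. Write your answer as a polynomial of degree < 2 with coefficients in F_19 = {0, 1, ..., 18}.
a · b ≡ 17x + 8 (mod f(x))

Multiply in F_19[x]: a(x)·b(x) = (12x + 15)·(12x + 5) = 11x^2 + 12x + 18. This has degree ≥ 2, so divide by f(x) over F_19: 11x^2 + 12x + 18 = (11)·(x^2 + 3x + 13) + (17x + 8). Hence a·b ≡ 17x + 8 (mod f). (F_19[x]/(f) is a field with 19^2 = 361 elements since f is irreducible of degree 2.)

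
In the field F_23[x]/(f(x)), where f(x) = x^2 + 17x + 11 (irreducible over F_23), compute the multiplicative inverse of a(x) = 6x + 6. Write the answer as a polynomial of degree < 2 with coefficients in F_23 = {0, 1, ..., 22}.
a(x)^(-1) ≡ 10x + 22 (mod f(x))

Since f is irreducible over F_23, F_23[x]/(f) is a field and a(x) ≠ 0 has an inverse. Apply the extended Euclidean algorithm to f(x) and a(x) in F_23[x]: f(x) = (4x + 18)·a(x) + (18). The last nonzero remainder is the constant 18 = gcd(f, a) in F_23. Back-substituting through the division chain expresses 18 = s(x)·a(x) + t(x)·f(x) with s(x) ≡ 19x + 5 (mod f), so (19x + 5)·a(x) ≡ 18 (mod f). Multiplying by 18^(-1) ≡ 9 in F_23 gives a(x)^(-1) ≡ 9·(19x + 5) ≡ 10x + 22 (mod f). Check: (6x + 6)·(10x + 22) = 14x^2 + 8x + 17 ≡ 1 (mod x^2 + 17x + 11).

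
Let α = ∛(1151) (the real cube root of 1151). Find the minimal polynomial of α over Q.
m_α(x) = x^3 - 1151

α satisfies α^3 = 1151, so x^3 - 1151 annihilates α. By the rational root test, a rational root p/q (in lowest terms) of x^3 - 1151 would satisfy p^3 = 1151 q^3, forcing q = 1 and p^3 = 1151; but 1151 is not a perfect cube, contradiction. A monic cubic over Q with no rational root is irreducible (any nontrivial factorization would include a linear factor). Hence x^3 - 1151 is the minimal polynomial of α, and in particular [Q(α):Q] = 3.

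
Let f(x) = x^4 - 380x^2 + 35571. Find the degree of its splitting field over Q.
[K : Q] = 4

Solving the quadratic in x^2: x^2 = (380 ± √(380^2 - 4·35571))/2 = (380 ± √2116)/2 = (380 ± 46)/2, giving x^2 = 167 or x^2 = 213. So f(x) = (x^2 - 167)(x^2 - 213) and the roots of f are ±√167, ±√213. Hence the splitting field is K = Q(√167, √213). Since 167 and 213 are distinct squarefree integers > 1, their product 35571 is not a perfect square, so √213 ∉ Q(√167). By the tower law [K:Q] = [Q(√167,√213):Q(√167)] · [Q(√167):Q] = 2 · 2 = 4.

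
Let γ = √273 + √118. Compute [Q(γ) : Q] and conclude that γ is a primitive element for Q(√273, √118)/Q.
[Q(γ) : Q] = 4 (equivalently, Q(γ) = Q(√273, √118))

Obviously Q(γ) ⊆ Q(√273, √118), and [Q(√273, √118):Q] = 4 (since 273, 118 are distinct squarefree integers > 1 with 32214 not a perfect square). To show equality we compute the minimal polynomial of γ. From γ = √273 + √118: γ^2 = 273 + 2√(32214) + 118 = 391 + 2√(32214), so γ^2 - 391 = 2√(32214); squaring, (γ^2 - 391)^2 = 4·32214, i.e. γ^4 - 782γ^2 + 152881 - 128856 = 0, i.e. γ^4 - 782γ^2 + 24025 = 0. So γ is a root of x^4 - 782x^2 + 24025. This polynomial is irreducible over Q: it has no rational root (each ±√273 ± √118 is irrational), and any factorization into two quadratics over Q would force √(32214) ∈ Q (pairing opposite roots) or √273, √118 ∈ Q (other pairings), all impossible. Hence [Q(γ):Q] = 4 = [Q(√273, √118):Q], so Q(γ) = Q(√273, √118).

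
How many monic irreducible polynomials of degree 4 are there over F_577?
There are 27710346528 monic irreducible polynomials of degree 4 over F_577

Each element of F_{577^4} that lies in no proper subfield is a root of exactly one monic irreducible of degree 4 over F_577, and each such polynomial has 4 distinct roots in F_{577^4}. By Möbius inversion the count is N_577(4) = (1/4) Σ_{d|4} μ(4/d) · 577^d = (1/4)(μ(4)·577^1 + μ(2)·577^2 + μ(1)·577^4) = 110841386112/4 = 27710346528.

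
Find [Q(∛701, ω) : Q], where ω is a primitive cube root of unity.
[Q(∛701, ω) : Q] = 6

[Q(∛701):Q] = 3 (min poly x^3 - 701, irreducible since 701 is not a perfect cube). [Q(ω):Q] = 2 (min poly x^2 + x + 1). Since Q(∛701) ⊂ R and ω ∉ R, we have ω ∉ Q(∛701), so x^2 + x + 1 remains irreducible over Q(∛701) and [Q(∛701, ω) : Q(∛701)] = 2. By the tower law, [Q(∛701, ω) : Q] = 3 · 2 = 6. (In fact Q(∛701, ω) is the splitting field of x^3 - 701 over Q.)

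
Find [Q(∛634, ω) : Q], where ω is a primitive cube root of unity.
[Q(∛634, ω) : Q] = 6

[Q(∛634):Q] = 3 (min poly x^3 - 634, irreducible since 634 is not a perfect cube). [Q(ω):Q] = 2 (min poly x^2 + x + 1). Since Q(∛634) ⊂ R and ω ∉ R, we have ω ∉ Q(∛634), so x^2 + x + 1 remains irreducible over Q(∛634) and [Q(∛634, ω) : Q(∛634)] = 2. By the tower law, [Q(∛634, ω) : Q] = 3 · 2 = 6. (In fact Q(∛634, ω) is the splitting field of x^3 - 634 over Q.)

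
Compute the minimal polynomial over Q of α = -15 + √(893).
m_α(x) = x^2 + 30x - 668

From α + 15 = √(893), squaring gives (α + 15)^2 = 893, i.e. α^2 + 30α + 225 = 893, so α^2 + 30α - 668 = 0. The discriminant of x^2 + 30x - 668 is (30)^2 - 4·(-668) = 900 + 2672 = 3572, and 4·(893) is not a perfect square in Q since 893 is squarefree and ≠ 1. Hence x^2 + 30x - 668 is irreducible over Q and is the minimal polynomial of α.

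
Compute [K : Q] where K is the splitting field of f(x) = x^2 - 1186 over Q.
[K : Q] = 2

f(x) = x^2 - 1186 factors as (x - √1186)(x + √1186). The splitting field is K = Q(√1186). Since 1186 is squarefree and > 1, it is not a perfect square, so x^2 - 1186 is irreducible over Q and [Q(√1186) : Q] = 2. Hence [K : Q] = 2.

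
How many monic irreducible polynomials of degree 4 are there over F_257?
There are 1090601088 monic irreducible polynomials of degree 4 over F_257

Each element of F_{257^4} that lies in no proper subfield is a root of exactly one monic irreducible of degree 4 over F_257, and each such polynomial has 4 distinct roots in F_{257^4}. By Möbius inversion the count is N_257(4) = (1/4) Σ_{d|4} μ(4/d) · 257^d = (1/4)(μ(4)·257^1 + μ(2)·257^2 + μ(1)·257^4) = 4362404352/4 = 1090601088.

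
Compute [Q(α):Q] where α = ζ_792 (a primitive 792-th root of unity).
[Q(α):Q] = 240

The minimal polynomial of ζ_792 over Q is the 792-th cyclotomic polynomial Φ_792(x), which is irreducible over Q and has degree φ(792) = 240. Hence [Q(α):Q] = φ(792) = 240.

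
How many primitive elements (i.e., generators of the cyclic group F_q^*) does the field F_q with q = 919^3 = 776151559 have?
There are φ(776151558) = 181398528 primitive elements

F_q^* is cyclic of order q - 1 = 776151558. A cyclic group of order m has exactly φ(m) generators. Here m = 776151558 = 2 · 3^4 · 7 · 13 · 17 · 19 · 163, so the number of primitive elements is φ(776151558) = 181398528.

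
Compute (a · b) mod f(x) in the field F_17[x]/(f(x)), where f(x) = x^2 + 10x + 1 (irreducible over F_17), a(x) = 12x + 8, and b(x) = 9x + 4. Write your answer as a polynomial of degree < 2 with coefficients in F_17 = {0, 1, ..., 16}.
a · b ≡ 9x + 9 (mod f(x))

Multiply in F_17[x]: a(x)·b(x) = (12x + 8)·(9x + 4) = 6x^2 + x + 15. This has degree ≥ 2, so divide by f(x) over F_17: 6x^2 + x + 15 = (6)·(x^2 + 10x + 1) + (9x + 9). Hence a·b ≡ 9x + 9 (mod f). (F_17[x]/(f) is a field with 17^2 = 289 elements since f is irreducible of degree 2.)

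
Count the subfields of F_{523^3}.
F_{523^3} has 2 subfields

The subfields of F_{p^n} are exactly the fields F_{p^d} for d | n (each is the fixed field of the unique index-d subgroup of Gal(F_{p^n}/F_p) ≅ Z/nZ). The divisors of n = 3 are {1, 3}, giving 2 subfields: F_{523^1}, F_{523^3}.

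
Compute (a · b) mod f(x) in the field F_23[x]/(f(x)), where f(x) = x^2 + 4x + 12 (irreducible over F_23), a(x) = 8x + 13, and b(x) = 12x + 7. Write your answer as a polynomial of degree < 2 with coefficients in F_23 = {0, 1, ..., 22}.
a · b ≡ 12x + 20 (mod f(x))

Multiply in F_23[x]: a(x)·b(x) = (8x + 13)·(12x + 7) = 4x^2 + 5x + 22. This has degree ≥ 2, so divide by f(x) over F_23: 4x^2 + 5x + 22 = (4)·(x^2 + 4x + 12) + (12x + 20). Hence a·b ≡ 12x + 20 (mod f). (F_23[x]/(f) is a field with 23^2 = 529 elements since f is irreducible of degree 2.)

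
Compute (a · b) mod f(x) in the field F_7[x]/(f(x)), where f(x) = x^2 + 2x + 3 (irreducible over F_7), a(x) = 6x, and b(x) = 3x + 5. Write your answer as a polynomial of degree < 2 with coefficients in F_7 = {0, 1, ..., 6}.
a · b ≡ x + 2 (mod f(x))

Multiply in F_7[x]: a(x)·b(x) = (6x)·(3x + 5) = 4x^2 + 2x. This has degree ≥ 2, so divide by f(x) over F_7: 4x^2 + 2x = (4)·(x^2 + 2x + 3) + (x + 2). Hence a·b ≡ x + 2 (mod f). (F_7[x]/(f) is a field with 7^2 = 49 elements since f is irreducible of degree 2.)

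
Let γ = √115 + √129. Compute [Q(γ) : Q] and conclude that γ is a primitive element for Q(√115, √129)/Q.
[Q(γ) : Q] = 4 (equivalently, Q(γ) = Q(√115, √129))

Obviously Q(γ) ⊆ Q(√115, √129), and [Q(√115, √129):Q] = 4 (since 115, 129 are distinct squarefree integers > 1 with 14835 not a perfect square). To show equality we compute the minimal polynomial of γ. From γ = √115 + √129: γ^2 = 115 + 2√(14835) + 129 = 244 + 2√(14835), so γ^2 - 244 = 2√(14835); squaring, (γ^2 - 244)^2 = 4·14835, i.e. γ^4 - 488γ^2 + 59536 - 59340 = 0, i.e. γ^4 - 488γ^2 + 196 = 0. So γ is a root of x^4 - 488x^2 + 196. This polynomial is irreducible over Q: it has no rational root (each ±√115 ± √129 is irrational), and any factorization into two quadratics over Q would force √(14835) ∈ Q (pairing opposite roots) or √115, √129 ∈ Q (other pairings), all impossible. Hence [Q(γ):Q] = 4 = [Q(√115, √129):Q], so Q(γ) = Q(√115, √129).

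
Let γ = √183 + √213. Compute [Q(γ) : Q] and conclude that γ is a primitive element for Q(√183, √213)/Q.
[Q(γ) : Q] = 4 (equivalently, Q(γ) = Q(√183, √213))

Obviously Q(γ) ⊆ Q(√183, √213), and [Q(√183, √213):Q] = 4 (since 183, 213 are distinct squarefree integers > 1 with 38979 not a perfect square). To show equality we compute the minimal polynomial of γ. From γ = √183 + √213: γ^2 = 183 + 2√(38979) + 213 = 396 + 2√(38979), so γ^2 - 396 = 2√(38979); squaring, (γ^2 - 396)^2 = 4·38979, i.e. γ^4 - 792γ^2 + 156816 - 155916 = 0, i.e. γ^4 - 792γ^2 + 900 = 0. So γ is a root of x^4 - 792x^2 + 900. This polynomial is irreducible over Q: it has no rational root (each ±√183 ± √213 is irrational), and any factorization into two quadratics over Q would force √(38979) ∈ Q (pairing opposite roots) or √183, √213 ∈ Q (other pairings), all impossible. Hence [Q(γ):Q] = 4 = [Q(√183, √213):Q], so Q(γ) = Q(√183, √213).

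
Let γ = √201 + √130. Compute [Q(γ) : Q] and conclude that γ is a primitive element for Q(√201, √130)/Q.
[Q(γ) : Q] = 4 (equivalently, Q(γ) = Q(√201, √130))

Obviously Q(γ) ⊆ Q(√201, √130), and [Q(√201, √130):Q] = 4 (since 201, 130 are distinct squarefree integers > 1 with 26130 not a perfect square). To show equality we compute the minimal polynomial of γ. From γ = √201 + √130: γ^2 = 201 + 2√(26130) + 130 = 331 + 2√(26130), so γ^2 - 331 = 2√(26130); squaring, (γ^2 - 331)^2 = 4·26130, i.e. γ^4 - 662γ^2 + 109561 - 104520 = 0, i.e. γ^4 - 662γ^2 + 5041 = 0. So γ is a root of x^4 - 662x^2 + 5041. This polynomial is irreducible over Q: it has no rational root (each ±√201 ± √130 is irrational), and any factorization into two quadratics over Q would force √(26130) ∈ Q (pairing opposite roots) or √201, √130 ∈ Q (other pairings), all impossible. Hence [Q(γ):Q] = 4 = [Q(√201, √130):Q], so Q(γ) = Q(√201, √130).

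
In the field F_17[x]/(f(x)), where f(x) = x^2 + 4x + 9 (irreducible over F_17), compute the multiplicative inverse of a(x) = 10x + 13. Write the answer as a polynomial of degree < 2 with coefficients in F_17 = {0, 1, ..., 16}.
a(x)^(-1) ≡ 15x + 15 (mod f(x))

Since f is irreducible over F_17, F_17[x]/(f) is a field and a(x) ≠ 0 has an inverse. Apply the extended Euclidean algorithm to f(x) and a(x) in F_17[x]: f(x) = (12x + 12)·a(x) + (6). The last nonzero remainder is the constant 6 = gcd(f, a) in F_17. Back-substituting through the division chain expresses 6 = s(x)·a(x) + t(x)·f(x) with s(x) ≡ 5x + 5 (mod f), so (5x + 5)·a(x) ≡ 6 (mod f). Multiplying by 6^(-1) ≡ 3 in F_17 gives a(x)^(-1) ≡ 3·(5x + 5) ≡ 15x + 15 (mod f). Check: (10x + 13)·(15x + 15) = 14x^2 + 5x + 8 ≡ 1 (mod x^2 + 4x + 9).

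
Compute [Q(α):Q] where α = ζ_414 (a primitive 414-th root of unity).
[Q(α):Q] = 132

The minimal polynomial of ζ_414 over Q is the 414-th cyclotomic polynomial Φ_414(x), which is irreducible over Q and has degree φ(414) = 132. Hence [Q(α):Q] = φ(414) = 132.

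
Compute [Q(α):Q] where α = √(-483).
[Q(α):Q] = 2

[Q(α):Q] equals the degree of the minimal polynomial of α. Here α^2 = -483 and x^2 + 483 is irreducible (d = -483 is squarefree, ≠ 1, hence not a square), so deg(m_α) = 2. Thus [Q(α):Q] = 2.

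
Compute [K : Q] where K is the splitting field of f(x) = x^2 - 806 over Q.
[K : Q] = 2

f(x) = x^2 - 806 factors as (x - √806)(x + √806). The splitting field is K = Q(√806). Since 806 is squarefree and > 1, it is not a perfect square, so x^2 - 806 is irreducible over Q and [Q(√806) : Q] = 2. Hence [K : Q] = 2.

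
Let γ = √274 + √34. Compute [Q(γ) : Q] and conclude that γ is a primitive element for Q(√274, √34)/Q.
[Q(γ) : Q] = 4 (equivalently, Q(γ) = Q(√274, √34))

Obviously Q(γ) ⊆ Q(√274, √34), and [Q(√274, √34):Q] = 4 (since 274, 34 are distinct squarefree integers > 1 with 9316 not a perfect square). To show equality we compute the minimal polynomial of γ. From γ = √274 + √34: γ^2 = 274 + 2√(9316) + 34 = 308 + 2√(9316), so γ^2 - 308 = 2√(9316); squaring, (γ^2 - 308)^2 = 4·9316, i.e. γ^4 - 616γ^2 + 94864 - 37264 = 0, i.e. γ^4 - 616γ^2 + 57600 = 0. So γ is a root of x^4 - 616x^2 + 57600. This polynomial is irreducible over Q: it has no rational root (each ±√274 ± √34 is irrational), and any factorization into two quadratics over Q would force √(9316) ∈ Q (pairing opposite roots) or √274, √34 ∈ Q (other pairings), all impossible. Hence [Q(γ):Q] = 4 = [Q(√274, √34):Q], so Q(γ) = Q(√274, √34).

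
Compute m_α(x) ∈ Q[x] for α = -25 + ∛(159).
m_α(x) = x^3 + 75x^2 + 1875x + 15466

Set β = α + 25 = ∛(159), so β^3 = 159. Then (α + 25)^3 - 159 = 0, i.e. α is a root of g(x) = (x + 25)^3 - 159 = x^3 + 75x^2 + 1875x + 15466. Since g(x) = h(x + 25) where h(x) = x^3 - 159, and h is irreducible over Q (because 159 is not a perfect cube, so h has no rational root, and a monic cubic with no rational root is irreducible), g is also irreducible (irreducibility is preserved under the substitution x → x + 25). Hence m_α(x) = x^3 + 75x^2 + 1875x + 15466.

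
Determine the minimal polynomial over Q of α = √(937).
m_α(x) = x^2 - 937

α satisfies α^2 - 937 = 0, so x^2 - 937 annihilates α. Since d = 937 is squarefree and ≠ 1, it is not a perfect square in Q, so x^2 - 937 has no rational root and is therefore irreducible over Q (a degree-2 polynomial over a field is irreducible iff it has no root). Hence m_α(x) = x^2 - 937.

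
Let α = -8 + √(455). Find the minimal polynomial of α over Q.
m_α(x) = x^2 + 16x - 391

From α + 8 = √(455), squaring gives (α + 8)^2 = 455, i.e. α^2 + 16α + 64 = 455, so α^2 + 16α - 391 = 0. The discriminant of x^2 + 16x - 391 is (16)^2 - 4·(-391) = 256 + 1564 = 1820, and 4·(455) is not a perfect square in Q since 455 is squarefree and ≠ 1. Hence x^2 + 16x - 391 is irreducible over Q and is the minimal polynomial of α.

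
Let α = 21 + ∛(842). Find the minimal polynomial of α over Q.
m_α(x) = x^3 - 63x^2 + 1323x - 10103

Set β = α - 21 = ∛(842), so β^3 = 842. Then (α - 21)^3 - 842 = 0, i.e. α is a root of g(x) = (x - 21)^3 - 842 = x^3 - 63x^2 + 1323x - 10103. Since g(x) = h(x - 21) where h(x) = x^3 - 842, and h is irreducible over Q (because 842 is not a perfect cube, so h has no rational root, and a monic cubic with no rational root is irreducible), g is also irreducible (irreducibility is preserved under the substitution x → x - 21). Hence m_α(x) = x^3 - 63x^2 + 1323x - 10103.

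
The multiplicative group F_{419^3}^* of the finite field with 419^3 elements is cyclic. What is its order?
|F_{419^3}^*| = 73560058

F_{419^3} has 419^3 = 73560059 elements; its multiplicative group consists of all nonzero elements, so |F_{419^3}^*| = 73560059 - 1 = 73560058. (It is cyclic since any finite subgroup of the multiplicative group of a field is cyclic.)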